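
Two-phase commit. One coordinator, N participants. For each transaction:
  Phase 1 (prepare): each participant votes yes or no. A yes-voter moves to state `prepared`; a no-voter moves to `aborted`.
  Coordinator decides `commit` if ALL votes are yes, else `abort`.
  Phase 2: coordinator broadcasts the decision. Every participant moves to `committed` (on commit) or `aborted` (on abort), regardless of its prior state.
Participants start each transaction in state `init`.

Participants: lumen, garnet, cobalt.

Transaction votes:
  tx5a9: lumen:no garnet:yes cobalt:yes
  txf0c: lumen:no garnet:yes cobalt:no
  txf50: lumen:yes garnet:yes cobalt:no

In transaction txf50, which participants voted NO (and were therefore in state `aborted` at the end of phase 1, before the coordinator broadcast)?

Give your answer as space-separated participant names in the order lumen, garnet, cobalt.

Txn txf50 phase 1: lumen yes -> prepared; garnet yes -> prepared; cobalt no -> aborted

Answer: cobalt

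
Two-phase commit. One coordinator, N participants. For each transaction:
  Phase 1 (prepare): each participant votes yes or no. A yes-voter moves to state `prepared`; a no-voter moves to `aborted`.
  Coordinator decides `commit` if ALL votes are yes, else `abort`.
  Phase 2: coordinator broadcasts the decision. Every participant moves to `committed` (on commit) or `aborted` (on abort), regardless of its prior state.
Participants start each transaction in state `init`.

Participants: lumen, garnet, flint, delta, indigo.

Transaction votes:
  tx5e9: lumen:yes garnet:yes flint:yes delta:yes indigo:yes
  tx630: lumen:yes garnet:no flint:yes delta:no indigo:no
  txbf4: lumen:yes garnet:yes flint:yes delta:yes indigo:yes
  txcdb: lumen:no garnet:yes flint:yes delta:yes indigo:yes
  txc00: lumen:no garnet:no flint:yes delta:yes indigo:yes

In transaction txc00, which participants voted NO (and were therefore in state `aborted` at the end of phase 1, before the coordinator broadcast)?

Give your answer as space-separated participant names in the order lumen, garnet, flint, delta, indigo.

Txn txc00 phase 1: lumen no -> aborted; garnet no -> aborted; flint yes -> prepared; delta yes -> prepared; indigo yes -> prepared

Answer: lumen garnet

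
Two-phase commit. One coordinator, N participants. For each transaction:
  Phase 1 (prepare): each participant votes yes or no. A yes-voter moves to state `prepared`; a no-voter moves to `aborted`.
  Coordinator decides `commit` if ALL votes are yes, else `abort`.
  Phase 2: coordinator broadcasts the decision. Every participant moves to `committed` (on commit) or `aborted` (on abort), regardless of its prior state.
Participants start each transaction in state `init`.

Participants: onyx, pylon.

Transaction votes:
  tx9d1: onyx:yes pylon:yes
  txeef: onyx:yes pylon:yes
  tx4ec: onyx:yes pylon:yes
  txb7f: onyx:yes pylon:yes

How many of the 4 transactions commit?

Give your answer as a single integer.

Answer: 4

Derivation:
tx9d1: all yes -> commit (commits=1)
txeef: all yes -> commit (commits=2)
tx4ec: all yes -> commit (commits=3)
txb7f: all yes -> commit (commits=4)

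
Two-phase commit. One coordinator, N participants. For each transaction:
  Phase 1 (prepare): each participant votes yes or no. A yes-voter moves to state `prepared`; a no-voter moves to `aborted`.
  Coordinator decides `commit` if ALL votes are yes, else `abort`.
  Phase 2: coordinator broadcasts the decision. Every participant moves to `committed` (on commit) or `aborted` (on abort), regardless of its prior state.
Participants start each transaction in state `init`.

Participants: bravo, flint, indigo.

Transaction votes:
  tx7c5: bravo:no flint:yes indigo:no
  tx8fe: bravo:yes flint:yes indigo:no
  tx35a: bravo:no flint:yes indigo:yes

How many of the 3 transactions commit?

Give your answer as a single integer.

Answer: 0

Derivation:
tx7c5: no from bravo, indigo -> abort (commits=0)
tx8fe: no from indigo -> abort (commits=0)
tx35a: no from bravo -> abort (commits=0)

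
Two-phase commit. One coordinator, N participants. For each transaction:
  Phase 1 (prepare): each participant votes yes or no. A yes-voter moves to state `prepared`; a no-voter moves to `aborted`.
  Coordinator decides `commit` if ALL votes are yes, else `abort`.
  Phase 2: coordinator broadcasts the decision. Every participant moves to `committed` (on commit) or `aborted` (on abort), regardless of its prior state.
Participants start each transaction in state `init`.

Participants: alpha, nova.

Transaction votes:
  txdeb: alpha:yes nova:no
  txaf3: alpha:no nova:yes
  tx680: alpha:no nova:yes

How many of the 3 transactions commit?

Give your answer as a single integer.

txdeb: no from nova -> abort (commits=0)
txaf3: no from alpha -> abort (commits=0)
tx680: no from alpha -> abort (commits=0)

Answer: 0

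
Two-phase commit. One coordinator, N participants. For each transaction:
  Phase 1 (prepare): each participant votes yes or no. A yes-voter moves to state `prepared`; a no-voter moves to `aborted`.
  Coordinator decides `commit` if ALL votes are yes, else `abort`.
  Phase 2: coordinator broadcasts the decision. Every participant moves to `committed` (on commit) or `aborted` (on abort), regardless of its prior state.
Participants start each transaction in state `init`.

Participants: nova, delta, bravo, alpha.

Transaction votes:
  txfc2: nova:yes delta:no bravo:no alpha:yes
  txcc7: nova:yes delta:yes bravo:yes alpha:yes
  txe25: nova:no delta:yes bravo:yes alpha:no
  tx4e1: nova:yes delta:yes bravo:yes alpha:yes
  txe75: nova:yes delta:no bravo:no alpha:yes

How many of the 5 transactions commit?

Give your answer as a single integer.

Answer: 2

Derivation:
txfc2: no from delta, bravo -> abort (commits=0)
txcc7: all yes -> commit (commits=1)
txe25: no from nova, alpha -> abort (commits=1)
tx4e1: all yes -> commit (commits=2)
txe75: no from delta, bravo -> abort (commits=2)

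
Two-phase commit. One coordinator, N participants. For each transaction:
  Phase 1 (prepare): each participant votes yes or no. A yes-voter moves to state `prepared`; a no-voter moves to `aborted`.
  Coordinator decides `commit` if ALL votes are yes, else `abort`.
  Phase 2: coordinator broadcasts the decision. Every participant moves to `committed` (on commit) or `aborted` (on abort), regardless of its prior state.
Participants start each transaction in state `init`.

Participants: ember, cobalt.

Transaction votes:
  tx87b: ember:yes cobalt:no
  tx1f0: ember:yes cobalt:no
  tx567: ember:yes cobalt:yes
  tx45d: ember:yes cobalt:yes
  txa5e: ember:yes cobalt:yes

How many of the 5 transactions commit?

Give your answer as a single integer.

Answer: 3

Derivation:
tx87b: no from cobalt -> abort (commits=0)
tx1f0: no from cobalt -> abort (commits=0)
tx567: all yes -> commit (commits=1)
tx45d: all yes -> commit (commits=2)
txa5e: all yes -> commit (commits=3)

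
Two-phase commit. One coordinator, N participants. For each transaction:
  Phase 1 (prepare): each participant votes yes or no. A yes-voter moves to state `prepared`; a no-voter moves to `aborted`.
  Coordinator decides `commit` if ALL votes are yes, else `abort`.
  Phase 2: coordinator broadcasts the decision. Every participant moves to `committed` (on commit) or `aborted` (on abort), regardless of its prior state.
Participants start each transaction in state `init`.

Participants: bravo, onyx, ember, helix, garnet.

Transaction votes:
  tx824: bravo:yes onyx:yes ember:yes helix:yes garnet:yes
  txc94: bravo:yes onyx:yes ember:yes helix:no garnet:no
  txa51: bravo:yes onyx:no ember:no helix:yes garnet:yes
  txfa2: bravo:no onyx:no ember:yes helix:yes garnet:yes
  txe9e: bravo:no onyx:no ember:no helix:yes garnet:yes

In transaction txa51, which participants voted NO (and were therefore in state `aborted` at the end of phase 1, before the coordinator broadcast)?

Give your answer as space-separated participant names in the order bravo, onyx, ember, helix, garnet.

Txn txa51 phase 1: bravo yes -> prepared; onyx no -> aborted; ember no -> aborted; helix yes -> prepared; garnet yes -> prepared

Answer: onyx ember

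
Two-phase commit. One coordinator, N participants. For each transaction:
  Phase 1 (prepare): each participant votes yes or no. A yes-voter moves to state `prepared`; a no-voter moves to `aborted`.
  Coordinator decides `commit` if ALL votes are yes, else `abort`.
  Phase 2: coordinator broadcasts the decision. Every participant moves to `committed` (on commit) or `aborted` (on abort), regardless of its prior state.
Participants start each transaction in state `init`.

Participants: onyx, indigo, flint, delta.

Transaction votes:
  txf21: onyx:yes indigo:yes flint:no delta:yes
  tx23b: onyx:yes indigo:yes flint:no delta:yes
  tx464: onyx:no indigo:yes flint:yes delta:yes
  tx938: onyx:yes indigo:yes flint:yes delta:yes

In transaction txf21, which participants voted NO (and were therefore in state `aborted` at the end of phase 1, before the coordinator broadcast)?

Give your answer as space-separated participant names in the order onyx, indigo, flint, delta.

Txn txf21 phase 1: onyx yes -> prepared; indigo yes -> prepared; flint no -> aborted; delta yes -> prepared

Answer: flint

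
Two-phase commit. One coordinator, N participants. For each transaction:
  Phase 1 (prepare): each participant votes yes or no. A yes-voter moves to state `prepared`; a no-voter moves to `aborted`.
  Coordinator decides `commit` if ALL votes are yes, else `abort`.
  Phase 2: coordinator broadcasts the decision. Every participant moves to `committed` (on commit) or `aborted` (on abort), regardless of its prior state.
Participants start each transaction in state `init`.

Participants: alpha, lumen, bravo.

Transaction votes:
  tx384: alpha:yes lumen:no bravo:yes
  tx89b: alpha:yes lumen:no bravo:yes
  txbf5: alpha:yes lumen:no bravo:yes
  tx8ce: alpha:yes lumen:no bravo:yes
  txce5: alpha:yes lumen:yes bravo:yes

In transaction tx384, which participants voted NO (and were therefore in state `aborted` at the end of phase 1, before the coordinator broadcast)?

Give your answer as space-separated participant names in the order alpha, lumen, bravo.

Txn tx384 phase 1: alpha yes -> prepared; lumen no -> aborted; bravo yes -> prepared

Answer: lumen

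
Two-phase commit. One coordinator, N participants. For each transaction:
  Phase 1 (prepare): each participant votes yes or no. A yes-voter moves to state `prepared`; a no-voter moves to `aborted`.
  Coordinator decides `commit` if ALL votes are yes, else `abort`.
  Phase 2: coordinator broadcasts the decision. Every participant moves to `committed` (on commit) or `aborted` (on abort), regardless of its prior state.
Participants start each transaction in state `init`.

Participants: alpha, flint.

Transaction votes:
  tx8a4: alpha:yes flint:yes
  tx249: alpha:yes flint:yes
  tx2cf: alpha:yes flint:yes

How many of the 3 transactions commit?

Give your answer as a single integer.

Answer: 3

Derivation:
tx8a4: all yes -> commit (commits=1)
tx249: all yes -> commit (commits=2)
tx2cf: all yes -> commit (commits=3)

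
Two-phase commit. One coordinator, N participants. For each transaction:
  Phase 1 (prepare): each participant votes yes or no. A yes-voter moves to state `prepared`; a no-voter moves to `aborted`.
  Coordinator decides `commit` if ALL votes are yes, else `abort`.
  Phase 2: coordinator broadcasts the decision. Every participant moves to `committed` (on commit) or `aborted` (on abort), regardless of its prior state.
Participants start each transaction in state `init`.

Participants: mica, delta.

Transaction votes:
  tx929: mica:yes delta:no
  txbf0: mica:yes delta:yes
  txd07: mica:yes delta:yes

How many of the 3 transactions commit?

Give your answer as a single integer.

tx929: no from delta -> abort (commits=0)
txbf0: all yes -> commit (commits=1)
txd07: all yes -> commit (commits=2)

Answer: 2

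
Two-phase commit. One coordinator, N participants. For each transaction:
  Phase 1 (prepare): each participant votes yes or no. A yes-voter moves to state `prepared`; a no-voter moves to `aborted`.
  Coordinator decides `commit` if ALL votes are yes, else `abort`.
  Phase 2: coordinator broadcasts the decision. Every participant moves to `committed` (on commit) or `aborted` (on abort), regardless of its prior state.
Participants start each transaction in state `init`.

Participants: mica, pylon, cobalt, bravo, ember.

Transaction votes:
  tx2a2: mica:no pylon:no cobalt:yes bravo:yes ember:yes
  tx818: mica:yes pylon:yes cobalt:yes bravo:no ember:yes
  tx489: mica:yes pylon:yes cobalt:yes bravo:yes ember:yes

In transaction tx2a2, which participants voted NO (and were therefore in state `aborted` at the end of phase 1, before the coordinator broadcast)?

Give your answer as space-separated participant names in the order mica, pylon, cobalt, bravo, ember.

Txn tx2a2 phase 1: mica no -> aborted; pylon no -> aborted; cobalt yes -> prepared; bravo yes -> prepared; ember yes -> prepared

Answer: mica pylon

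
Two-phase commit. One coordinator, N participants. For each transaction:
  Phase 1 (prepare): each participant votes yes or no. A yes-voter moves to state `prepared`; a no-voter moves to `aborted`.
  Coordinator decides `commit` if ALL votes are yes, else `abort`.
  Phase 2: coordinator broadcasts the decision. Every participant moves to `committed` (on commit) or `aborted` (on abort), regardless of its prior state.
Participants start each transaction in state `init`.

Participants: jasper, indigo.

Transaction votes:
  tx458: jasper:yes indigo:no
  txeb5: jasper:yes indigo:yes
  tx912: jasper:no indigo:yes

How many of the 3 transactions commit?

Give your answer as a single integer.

Answer: 1

Derivation:
tx458: no from indigo -> abort (commits=0)
txeb5: all yes -> commit (commits=1)
tx912: no from jasper -> abort (commits=1)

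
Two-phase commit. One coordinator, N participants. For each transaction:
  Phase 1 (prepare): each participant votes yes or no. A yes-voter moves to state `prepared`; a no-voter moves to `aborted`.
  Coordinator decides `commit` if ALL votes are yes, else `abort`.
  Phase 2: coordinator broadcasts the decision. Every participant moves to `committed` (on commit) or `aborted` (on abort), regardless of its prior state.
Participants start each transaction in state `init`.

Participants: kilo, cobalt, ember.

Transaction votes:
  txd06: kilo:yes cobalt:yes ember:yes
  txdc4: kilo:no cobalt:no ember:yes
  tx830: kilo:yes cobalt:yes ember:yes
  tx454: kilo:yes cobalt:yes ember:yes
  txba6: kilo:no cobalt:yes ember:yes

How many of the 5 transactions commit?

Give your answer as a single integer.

Answer: 3

Derivation:
txd06: all yes -> commit (commits=1)
txdc4: no from kilo, cobalt -> abort (commits=1)
tx830: all yes -> commit (commits=2)
tx454: all yes -> commit (commits=3)
txba6: no from kilo -> abort (commits=3)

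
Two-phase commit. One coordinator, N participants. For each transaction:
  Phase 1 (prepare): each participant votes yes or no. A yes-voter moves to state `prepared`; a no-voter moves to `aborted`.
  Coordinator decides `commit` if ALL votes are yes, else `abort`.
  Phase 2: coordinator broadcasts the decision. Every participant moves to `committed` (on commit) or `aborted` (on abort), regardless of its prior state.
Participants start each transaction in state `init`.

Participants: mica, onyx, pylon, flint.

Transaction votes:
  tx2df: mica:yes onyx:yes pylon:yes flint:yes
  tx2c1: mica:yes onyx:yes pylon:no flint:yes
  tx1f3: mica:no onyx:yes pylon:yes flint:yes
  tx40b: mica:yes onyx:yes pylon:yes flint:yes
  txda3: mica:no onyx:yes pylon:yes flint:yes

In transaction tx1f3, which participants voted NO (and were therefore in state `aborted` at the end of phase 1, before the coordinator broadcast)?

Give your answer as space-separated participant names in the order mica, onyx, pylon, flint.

Answer: mica

Derivation:
Txn tx1f3 phase 1: mica no -> aborted; onyx yes -> prepared; pylon yes -> prepared; flint yes -> prepared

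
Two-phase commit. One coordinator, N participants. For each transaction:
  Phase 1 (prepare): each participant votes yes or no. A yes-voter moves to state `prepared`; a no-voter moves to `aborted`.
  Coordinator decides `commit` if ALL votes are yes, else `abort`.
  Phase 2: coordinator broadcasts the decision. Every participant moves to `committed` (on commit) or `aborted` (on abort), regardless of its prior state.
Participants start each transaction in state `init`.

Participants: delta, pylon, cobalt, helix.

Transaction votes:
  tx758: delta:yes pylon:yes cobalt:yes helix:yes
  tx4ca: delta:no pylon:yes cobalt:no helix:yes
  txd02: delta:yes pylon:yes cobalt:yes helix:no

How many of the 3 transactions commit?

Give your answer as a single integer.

tx758: all yes -> commit (commits=1)
tx4ca: no from delta, cobalt -> abort (commits=1)
txd02: no from helix -> abort (commits=1)

Answer: 1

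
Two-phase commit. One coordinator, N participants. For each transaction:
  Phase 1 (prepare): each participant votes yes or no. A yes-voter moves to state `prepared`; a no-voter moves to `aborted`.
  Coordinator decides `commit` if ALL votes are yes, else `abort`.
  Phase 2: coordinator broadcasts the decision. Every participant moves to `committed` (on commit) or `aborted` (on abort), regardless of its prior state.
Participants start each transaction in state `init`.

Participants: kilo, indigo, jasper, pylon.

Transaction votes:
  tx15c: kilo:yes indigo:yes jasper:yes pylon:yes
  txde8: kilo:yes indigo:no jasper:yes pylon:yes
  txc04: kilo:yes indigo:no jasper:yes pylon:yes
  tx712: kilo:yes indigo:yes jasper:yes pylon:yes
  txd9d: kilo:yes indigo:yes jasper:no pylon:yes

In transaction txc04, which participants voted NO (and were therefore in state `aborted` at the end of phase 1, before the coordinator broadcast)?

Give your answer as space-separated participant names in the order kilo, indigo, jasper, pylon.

Answer: indigo

Derivation:
Txn txc04 phase 1: kilo yes -> prepared; indigo no -> aborted; jasper yes -> prepared; pylon yes -> prepared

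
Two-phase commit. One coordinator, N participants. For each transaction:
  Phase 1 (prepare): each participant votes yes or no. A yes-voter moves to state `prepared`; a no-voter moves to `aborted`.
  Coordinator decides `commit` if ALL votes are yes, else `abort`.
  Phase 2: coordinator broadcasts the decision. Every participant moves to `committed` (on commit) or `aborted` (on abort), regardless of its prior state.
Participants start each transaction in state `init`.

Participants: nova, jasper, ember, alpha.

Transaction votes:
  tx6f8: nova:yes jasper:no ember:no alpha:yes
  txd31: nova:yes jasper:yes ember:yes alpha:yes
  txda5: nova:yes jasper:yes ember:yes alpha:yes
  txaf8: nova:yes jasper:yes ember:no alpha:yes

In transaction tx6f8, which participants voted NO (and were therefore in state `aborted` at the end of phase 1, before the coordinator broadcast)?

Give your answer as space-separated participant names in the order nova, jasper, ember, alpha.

Txn tx6f8 phase 1: nova yes -> prepared; jasper no -> aborted; ember no -> aborted; alpha yes -> prepared

Answer: jasper ember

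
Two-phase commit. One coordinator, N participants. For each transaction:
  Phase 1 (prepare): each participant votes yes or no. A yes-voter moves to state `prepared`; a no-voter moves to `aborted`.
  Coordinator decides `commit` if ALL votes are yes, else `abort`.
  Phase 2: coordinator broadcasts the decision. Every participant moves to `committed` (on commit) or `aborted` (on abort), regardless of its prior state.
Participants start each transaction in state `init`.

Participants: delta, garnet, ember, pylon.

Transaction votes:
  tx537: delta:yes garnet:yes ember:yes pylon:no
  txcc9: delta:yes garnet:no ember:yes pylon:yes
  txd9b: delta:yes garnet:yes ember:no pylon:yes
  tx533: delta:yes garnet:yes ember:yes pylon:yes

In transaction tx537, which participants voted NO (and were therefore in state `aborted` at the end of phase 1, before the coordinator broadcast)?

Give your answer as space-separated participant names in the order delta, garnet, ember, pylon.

Txn tx537 phase 1: delta yes -> prepared; garnet yes -> prepared; ember yes -> prepared; pylon no -> aborted

Answer: pylon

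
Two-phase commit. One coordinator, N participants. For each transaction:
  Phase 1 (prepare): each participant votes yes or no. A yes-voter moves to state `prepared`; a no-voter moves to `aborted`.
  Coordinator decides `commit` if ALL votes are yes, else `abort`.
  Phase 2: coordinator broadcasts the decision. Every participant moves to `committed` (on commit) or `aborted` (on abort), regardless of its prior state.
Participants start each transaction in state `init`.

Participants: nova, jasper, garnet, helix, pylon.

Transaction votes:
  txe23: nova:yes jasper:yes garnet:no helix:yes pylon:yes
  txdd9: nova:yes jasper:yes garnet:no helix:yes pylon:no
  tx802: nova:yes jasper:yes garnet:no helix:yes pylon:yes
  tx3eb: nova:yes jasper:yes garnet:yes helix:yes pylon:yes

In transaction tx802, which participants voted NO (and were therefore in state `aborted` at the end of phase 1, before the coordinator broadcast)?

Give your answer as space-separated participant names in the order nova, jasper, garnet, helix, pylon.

Txn tx802 phase 1: nova yes -> prepared; jasper yes -> prepared; garnet no -> aborted; helix yes -> prepared; pylon yes -> prepared

Answer: garnet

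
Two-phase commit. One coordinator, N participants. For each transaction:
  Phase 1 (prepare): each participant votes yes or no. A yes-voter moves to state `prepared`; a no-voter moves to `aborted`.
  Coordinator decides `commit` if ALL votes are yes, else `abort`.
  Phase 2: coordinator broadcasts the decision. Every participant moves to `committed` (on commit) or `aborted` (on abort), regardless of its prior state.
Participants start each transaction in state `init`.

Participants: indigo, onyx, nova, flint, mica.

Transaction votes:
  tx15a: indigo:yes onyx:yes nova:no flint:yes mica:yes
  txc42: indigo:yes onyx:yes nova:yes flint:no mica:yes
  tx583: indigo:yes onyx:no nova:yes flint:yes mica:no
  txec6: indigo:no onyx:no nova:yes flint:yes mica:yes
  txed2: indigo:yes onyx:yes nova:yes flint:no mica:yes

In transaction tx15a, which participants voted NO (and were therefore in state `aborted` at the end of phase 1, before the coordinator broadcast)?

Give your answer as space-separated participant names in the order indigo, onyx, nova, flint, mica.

Txn tx15a phase 1: indigo yes -> prepared; onyx yes -> prepared; nova no -> aborted; flint yes -> prepared; mica yes -> prepared

Answer: nova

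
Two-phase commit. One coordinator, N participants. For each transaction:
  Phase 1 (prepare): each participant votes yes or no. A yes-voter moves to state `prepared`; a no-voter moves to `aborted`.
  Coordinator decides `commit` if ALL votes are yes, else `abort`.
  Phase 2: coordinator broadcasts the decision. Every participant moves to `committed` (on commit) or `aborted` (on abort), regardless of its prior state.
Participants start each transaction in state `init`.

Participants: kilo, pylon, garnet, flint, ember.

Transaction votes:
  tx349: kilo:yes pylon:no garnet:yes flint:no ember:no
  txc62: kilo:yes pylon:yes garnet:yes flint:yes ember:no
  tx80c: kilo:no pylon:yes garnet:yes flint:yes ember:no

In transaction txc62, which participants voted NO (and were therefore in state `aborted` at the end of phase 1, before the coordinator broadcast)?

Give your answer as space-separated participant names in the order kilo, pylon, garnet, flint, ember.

Txn txc62 phase 1: kilo yes -> prepared; pylon yes -> prepared; garnet yes -> prepared; flint yes -> prepared; ember no -> aborted

Answer: ember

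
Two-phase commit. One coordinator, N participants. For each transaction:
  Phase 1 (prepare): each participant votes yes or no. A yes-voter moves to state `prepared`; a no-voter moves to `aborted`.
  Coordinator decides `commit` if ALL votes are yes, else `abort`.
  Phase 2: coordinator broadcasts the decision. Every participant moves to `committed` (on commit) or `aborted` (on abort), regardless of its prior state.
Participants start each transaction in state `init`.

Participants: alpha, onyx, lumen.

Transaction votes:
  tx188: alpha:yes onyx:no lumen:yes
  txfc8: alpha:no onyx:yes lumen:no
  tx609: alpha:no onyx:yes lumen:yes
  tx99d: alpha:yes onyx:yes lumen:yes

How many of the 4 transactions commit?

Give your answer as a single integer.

tx188: no from onyx -> abort (commits=0)
txfc8: no from alpha, lumen -> abort (commits=0)
tx609: no from alpha -> abort (commits=0)
tx99d: all yes -> commit (commits=1)

Answer: 1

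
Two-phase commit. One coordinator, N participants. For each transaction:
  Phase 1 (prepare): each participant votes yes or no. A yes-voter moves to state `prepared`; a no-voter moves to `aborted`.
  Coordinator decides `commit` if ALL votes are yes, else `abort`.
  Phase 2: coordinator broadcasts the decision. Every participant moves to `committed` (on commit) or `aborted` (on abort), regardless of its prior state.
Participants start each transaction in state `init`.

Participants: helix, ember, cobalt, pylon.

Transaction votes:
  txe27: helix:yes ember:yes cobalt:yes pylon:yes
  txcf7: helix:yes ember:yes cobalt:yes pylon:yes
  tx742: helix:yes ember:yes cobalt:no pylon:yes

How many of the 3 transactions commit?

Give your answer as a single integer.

Answer: 2

Derivation:
txe27: all yes -> commit (commits=1)
txcf7: all yes -> commit (commits=2)
tx742: no from cobalt -> abort (commits=2)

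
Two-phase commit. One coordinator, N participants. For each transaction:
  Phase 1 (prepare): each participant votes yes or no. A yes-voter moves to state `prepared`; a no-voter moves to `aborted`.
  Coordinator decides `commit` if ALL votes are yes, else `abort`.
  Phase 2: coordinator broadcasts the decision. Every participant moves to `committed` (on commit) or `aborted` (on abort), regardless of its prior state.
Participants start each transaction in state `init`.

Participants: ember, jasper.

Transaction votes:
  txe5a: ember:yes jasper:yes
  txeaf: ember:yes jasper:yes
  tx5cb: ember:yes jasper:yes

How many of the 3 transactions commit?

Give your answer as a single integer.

txe5a: all yes -> commit (commits=1)
txeaf: all yes -> commit (commits=2)
tx5cb: all yes -> commit (commits=3)

Answer: 3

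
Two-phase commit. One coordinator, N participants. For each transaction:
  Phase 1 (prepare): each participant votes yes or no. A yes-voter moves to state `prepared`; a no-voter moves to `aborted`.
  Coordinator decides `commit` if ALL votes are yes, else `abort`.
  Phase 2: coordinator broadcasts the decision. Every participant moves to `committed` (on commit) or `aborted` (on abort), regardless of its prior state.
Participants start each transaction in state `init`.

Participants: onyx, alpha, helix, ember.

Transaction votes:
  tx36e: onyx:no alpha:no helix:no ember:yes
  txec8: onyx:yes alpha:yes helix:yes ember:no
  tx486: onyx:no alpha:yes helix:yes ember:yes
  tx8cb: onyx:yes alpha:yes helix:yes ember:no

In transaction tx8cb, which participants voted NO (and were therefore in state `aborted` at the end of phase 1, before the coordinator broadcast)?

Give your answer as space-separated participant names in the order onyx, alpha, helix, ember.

Answer: ember

Derivation:
Txn tx8cb phase 1: onyx yes -> prepared; alpha yes -> prepared; helix yes -> prepared; ember no -> aborted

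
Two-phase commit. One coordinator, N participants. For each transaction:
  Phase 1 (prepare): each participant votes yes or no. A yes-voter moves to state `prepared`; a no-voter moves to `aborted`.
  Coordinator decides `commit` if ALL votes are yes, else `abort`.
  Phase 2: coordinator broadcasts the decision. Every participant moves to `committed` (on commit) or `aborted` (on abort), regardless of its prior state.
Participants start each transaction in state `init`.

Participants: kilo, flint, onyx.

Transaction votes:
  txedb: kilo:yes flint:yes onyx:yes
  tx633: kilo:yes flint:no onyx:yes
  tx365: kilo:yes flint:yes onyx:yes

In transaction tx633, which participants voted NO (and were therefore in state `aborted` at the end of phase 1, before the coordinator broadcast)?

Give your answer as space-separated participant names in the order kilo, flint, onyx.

Answer: flint

Derivation:
Txn tx633 phase 1: kilo yes -> prepared; flint no -> aborted; onyx yes -> prepared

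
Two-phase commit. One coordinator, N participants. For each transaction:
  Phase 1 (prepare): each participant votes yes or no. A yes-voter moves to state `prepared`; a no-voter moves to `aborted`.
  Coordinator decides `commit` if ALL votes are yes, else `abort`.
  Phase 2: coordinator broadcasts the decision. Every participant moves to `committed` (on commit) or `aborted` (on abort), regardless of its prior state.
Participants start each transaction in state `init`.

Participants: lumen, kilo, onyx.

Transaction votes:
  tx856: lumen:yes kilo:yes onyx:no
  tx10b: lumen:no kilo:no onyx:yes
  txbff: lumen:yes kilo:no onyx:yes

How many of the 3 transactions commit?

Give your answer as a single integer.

tx856: no from onyx -> abort (commits=0)
tx10b: no from lumen, kilo -> abort (commits=0)
txbff: no from kilo -> abort (commits=0)

Answer: 0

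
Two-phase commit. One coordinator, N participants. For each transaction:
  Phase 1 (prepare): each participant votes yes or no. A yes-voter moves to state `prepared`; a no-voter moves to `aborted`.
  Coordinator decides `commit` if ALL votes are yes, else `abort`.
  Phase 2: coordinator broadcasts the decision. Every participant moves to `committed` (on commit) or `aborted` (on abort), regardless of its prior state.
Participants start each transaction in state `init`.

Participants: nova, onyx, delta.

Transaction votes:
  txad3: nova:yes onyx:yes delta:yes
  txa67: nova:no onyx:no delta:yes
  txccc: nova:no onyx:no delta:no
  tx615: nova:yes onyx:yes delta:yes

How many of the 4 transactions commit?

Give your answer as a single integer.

Answer: 2

Derivation:
txad3: all yes -> commit (commits=1)
txa67: no from nova, onyx -> abort (commits=1)
txccc: no from nova, onyx, delta -> abort (commits=1)
tx615: all yes -> commit (commits=2)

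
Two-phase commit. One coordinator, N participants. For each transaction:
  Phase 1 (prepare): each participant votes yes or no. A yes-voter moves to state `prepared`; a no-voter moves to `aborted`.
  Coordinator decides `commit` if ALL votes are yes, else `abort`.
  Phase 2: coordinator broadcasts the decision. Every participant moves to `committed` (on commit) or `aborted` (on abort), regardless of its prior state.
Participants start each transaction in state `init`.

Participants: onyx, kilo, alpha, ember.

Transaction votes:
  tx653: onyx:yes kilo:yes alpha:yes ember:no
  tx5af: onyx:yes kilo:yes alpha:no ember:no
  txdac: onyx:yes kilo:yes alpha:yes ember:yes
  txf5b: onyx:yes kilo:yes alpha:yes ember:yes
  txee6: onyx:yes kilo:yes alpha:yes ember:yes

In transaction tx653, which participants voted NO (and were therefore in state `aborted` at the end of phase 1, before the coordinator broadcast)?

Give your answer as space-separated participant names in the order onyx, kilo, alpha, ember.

Txn tx653 phase 1: onyx yes -> prepared; kilo yes -> prepared; alpha yes -> prepared; ember no -> aborted

Answer: ember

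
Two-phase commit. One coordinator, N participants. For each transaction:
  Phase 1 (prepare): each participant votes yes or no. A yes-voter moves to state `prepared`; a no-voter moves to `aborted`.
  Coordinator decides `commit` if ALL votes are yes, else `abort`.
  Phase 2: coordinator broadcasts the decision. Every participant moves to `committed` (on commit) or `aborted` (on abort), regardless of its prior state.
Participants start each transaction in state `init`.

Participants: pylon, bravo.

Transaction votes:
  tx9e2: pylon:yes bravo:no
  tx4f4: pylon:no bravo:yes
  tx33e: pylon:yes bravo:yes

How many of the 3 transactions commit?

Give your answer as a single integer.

Answer: 1

Derivation:
tx9e2: no from bravo -> abort (commits=0)
tx4f4: no from pylon -> abort (commits=0)
tx33e: all yes -> commit (commits=1)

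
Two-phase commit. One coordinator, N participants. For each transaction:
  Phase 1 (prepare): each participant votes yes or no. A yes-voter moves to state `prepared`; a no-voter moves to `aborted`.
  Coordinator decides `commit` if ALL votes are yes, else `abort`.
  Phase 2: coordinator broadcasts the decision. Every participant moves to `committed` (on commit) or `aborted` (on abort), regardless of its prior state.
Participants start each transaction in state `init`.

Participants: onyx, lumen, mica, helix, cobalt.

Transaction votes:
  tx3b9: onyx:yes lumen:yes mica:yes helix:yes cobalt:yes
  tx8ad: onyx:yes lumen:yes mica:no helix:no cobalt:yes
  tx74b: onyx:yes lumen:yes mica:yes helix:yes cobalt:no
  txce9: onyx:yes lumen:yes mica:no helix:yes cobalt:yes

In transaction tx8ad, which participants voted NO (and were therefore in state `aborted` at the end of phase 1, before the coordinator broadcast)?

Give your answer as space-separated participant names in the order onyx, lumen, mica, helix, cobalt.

Txn tx8ad phase 1: onyx yes -> prepared; lumen yes -> prepared; mica no -> aborted; helix no -> aborted; cobalt yes -> prepared

Answer: mica helix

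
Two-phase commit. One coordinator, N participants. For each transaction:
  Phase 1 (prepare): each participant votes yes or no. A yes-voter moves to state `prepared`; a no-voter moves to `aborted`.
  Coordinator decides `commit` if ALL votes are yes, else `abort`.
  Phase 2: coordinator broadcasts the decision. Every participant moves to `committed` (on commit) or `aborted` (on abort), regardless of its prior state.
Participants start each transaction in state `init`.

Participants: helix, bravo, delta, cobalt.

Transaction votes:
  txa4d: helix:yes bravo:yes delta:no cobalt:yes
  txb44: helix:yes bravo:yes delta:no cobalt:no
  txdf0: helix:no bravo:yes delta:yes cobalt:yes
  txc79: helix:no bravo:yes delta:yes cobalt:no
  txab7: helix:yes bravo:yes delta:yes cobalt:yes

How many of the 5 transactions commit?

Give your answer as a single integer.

Answer: 1

Derivation:
txa4d: no from delta -> abort (commits=0)
txb44: no from delta, cobalt -> abort (commits=0)
txdf0: no from helix -> abort (commits=0)
txc79: no from helix, cobalt -> abort (commits=0)
txab7: all yes -> commit (commits=1)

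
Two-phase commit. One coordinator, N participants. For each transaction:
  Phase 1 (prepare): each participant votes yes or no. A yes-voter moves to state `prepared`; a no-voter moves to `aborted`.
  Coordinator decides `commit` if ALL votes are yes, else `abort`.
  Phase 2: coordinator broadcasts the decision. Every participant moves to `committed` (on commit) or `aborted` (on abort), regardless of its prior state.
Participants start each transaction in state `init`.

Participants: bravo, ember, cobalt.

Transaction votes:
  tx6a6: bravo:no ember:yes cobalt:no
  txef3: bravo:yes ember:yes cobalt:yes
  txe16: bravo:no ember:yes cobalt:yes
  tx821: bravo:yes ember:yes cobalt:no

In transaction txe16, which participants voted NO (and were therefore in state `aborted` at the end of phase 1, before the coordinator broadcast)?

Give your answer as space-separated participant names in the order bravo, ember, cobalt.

Txn txe16 phase 1: bravo no -> aborted; ember yes -> prepared; cobalt yes -> prepared

Answer: bravo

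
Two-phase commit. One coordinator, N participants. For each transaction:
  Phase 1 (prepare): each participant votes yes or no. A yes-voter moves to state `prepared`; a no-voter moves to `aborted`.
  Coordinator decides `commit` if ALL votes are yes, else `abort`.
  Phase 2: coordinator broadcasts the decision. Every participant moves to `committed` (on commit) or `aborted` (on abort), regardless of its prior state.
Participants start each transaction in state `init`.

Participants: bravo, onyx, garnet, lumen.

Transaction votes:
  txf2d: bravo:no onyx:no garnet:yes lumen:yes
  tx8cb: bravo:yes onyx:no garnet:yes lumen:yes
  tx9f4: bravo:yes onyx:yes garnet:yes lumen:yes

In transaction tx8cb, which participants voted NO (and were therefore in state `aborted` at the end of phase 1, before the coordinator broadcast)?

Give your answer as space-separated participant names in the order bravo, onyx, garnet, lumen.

Txn tx8cb phase 1: bravo yes -> prepared; onyx no -> aborted; garnet yes -> prepared; lumen yes -> prepared

Answer: onyx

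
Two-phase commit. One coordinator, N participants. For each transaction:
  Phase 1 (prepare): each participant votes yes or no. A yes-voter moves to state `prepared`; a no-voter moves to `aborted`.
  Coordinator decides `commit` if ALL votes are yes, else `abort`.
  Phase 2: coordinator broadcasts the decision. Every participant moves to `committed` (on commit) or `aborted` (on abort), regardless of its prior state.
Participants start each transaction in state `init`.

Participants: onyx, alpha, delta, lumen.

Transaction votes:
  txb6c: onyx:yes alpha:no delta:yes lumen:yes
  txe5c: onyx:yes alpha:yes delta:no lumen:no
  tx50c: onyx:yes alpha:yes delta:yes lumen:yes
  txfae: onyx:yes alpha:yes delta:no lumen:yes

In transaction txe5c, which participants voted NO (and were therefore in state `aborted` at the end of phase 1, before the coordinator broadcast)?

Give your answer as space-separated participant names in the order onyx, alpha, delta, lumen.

Answer: delta lumen

Derivation:
Txn txe5c phase 1: onyx yes -> prepared; alpha yes -> prepared; delta no -> aborted; lumen no -> aborted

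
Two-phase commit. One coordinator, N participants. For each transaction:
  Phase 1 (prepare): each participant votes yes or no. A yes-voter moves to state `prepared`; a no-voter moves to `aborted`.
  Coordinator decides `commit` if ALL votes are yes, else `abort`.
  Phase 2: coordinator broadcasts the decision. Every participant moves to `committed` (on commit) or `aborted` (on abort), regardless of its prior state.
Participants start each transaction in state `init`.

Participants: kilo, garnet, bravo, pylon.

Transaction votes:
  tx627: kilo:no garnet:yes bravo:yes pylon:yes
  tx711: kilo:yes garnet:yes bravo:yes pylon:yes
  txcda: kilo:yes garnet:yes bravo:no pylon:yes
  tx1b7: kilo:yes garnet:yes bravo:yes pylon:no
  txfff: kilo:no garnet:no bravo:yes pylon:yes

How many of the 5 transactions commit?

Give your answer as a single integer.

Answer: 1

Derivation:
tx627: no from kilo -> abort (commits=0)
tx711: all yes -> commit (commits=1)
txcda: no from bravo -> abort (commits=1)
tx1b7: no from pylon -> abort (commits=1)
txfff: no from kilo, garnet -> abort (commits=1)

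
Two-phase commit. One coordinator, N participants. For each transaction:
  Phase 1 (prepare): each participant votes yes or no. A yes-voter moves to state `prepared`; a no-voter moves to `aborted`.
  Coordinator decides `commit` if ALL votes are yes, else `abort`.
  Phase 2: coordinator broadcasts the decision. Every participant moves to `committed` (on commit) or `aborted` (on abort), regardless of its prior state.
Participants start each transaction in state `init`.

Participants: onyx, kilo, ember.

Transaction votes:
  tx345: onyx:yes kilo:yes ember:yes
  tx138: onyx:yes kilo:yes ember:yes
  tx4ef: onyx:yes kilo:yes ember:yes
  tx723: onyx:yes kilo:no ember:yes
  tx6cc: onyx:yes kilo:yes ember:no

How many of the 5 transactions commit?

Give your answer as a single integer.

tx345: all yes -> commit (commits=1)
tx138: all yes -> commit (commits=2)
tx4ef: all yes -> commit (commits=3)
tx723: no from kilo -> abort (commits=3)
tx6cc: no from ember -> abort (commits=3)

Answer: 3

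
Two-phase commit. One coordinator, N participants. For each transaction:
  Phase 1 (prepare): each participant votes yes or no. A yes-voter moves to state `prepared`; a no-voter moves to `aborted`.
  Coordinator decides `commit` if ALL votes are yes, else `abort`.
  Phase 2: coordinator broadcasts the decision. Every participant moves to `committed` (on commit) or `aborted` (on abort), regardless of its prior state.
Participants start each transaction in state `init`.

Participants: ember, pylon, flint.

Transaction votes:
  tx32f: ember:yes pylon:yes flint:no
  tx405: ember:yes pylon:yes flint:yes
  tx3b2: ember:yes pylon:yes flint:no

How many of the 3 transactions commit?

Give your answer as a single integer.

tx32f: no from flint -> abort (commits=0)
tx405: all yes -> commit (commits=1)
tx3b2: no from flint -> abort (commits=1)

Answer: 1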